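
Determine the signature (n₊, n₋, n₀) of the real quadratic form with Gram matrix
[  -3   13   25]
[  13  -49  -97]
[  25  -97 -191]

Answer: (1, 2, 0)

Derivation:
step 0: pivot -3 → sign −
step 1: pivot 22/3 → sign +
step 2: pivot -2/11 → sign −
signature = (1, 2, 0)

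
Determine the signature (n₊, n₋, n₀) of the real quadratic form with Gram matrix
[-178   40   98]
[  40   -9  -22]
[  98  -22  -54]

step 0: pivot -178 → sign −
step 1: pivot -1/89 → sign −
step 2: row/col 2 already zero → sign 0
signature = (0, 2, 1)

Answer: (0, 2, 1)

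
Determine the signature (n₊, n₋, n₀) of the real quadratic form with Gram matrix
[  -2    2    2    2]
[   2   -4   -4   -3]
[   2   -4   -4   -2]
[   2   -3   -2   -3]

Answer: (1, 3, 0)

Derivation:
step 0: pivot -2 → sign −
step 1: pivot -2 → sign −
step 2: pivot -1/2 → sign −
step 3: pivot 2 → sign +
signature = (1, 3, 0)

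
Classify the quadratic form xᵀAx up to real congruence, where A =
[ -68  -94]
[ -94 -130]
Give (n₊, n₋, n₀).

Answer: (0, 2, 0)

Derivation:
step 0: pivot -68 → sign −
step 1: pivot -1/17 → sign −
signature = (0, 2, 0)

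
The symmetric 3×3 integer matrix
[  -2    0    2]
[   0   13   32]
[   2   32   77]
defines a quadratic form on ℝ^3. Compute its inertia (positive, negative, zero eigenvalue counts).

Answer: (2, 1, 0)

Derivation:
step 0: pivot -2 → sign −
step 1: pivot 13 → sign +
step 2: pivot 3/13 → sign +
signature = (2, 1, 0)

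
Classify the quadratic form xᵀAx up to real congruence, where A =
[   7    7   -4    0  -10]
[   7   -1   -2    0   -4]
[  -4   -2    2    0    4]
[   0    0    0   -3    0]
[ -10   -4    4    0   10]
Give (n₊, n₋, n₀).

Answer: (2, 2, 1)

Derivation:
step 0: pivot 7 → sign +
step 1: pivot -8 → sign −
step 2: pivot 3/14 → sign +
step 3: pivot -3 → sign −
step 4: row/col 4 already zero → sign 0
signature = (2, 2, 1)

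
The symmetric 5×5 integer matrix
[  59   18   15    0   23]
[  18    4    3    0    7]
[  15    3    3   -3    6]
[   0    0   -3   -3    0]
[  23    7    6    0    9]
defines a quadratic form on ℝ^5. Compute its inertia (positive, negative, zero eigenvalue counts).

Answer: (3, 2, 0)

Derivation:
step 0: pivot 59 → sign +
step 1: pivot -88/59 → sign −
step 2: pivot 75/88 → sign +
step 3: pivot -339/25 → sign −
step 4: pivot 3/113 → sign +
signature = (3, 2, 0)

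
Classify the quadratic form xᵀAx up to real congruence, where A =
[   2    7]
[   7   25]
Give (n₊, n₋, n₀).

Answer: (2, 0, 0)

Derivation:
step 0: pivot 2 → sign +
step 1: pivot 1/2 → sign +
signature = (2, 0, 0)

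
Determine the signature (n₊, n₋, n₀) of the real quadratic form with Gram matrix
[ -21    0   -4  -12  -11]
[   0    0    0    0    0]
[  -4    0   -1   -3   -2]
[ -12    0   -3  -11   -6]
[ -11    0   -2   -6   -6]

Answer: (0, 4, 1)

Derivation:
step 0: pivot -21 → sign −
step 1: pivot -5/21 → sign −
step 2: pivot -2 → sign −
step 3: pivot -1/5 → sign −
step 4: row/col 4 already zero → sign 0
signature = (0, 4, 1)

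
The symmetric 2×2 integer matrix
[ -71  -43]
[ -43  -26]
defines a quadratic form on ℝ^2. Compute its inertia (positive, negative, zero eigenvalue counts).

step 0: pivot -71 → sign −
step 1: pivot 3/71 → sign +
signature = (1, 1, 0)

Answer: (1, 1, 0)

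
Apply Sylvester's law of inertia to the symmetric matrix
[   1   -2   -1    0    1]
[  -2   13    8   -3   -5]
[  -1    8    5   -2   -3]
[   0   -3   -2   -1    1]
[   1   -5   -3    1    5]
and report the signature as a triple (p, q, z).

step 0: pivot 1 → sign +
step 1: pivot 9 → sign +
step 2: pivot -2 → sign −
step 3: pivot 3 → sign +
step 4: row/col 4 already zero → sign 0
signature = (3, 1, 1)

Answer: (3, 1, 1)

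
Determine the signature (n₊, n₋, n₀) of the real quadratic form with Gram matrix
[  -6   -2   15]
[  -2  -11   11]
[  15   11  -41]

step 0: pivot -6 → sign −
step 1: pivot -31/3 → sign −
step 2: pivot -1/62 → sign −
signature = (0, 3, 0)

Answer: (0, 3, 0)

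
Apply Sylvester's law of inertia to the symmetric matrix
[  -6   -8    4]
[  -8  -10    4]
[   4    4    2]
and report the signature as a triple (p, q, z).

step 0: pivot -6 → sign −
step 1: pivot 2/3 → sign +
step 2: pivot 2 → sign +
signature = (2, 1, 0)

Answer: (2, 1, 0)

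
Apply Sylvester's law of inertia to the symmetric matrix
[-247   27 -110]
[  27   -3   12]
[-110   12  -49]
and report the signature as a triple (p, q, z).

step 0: pivot -247 → sign −
step 1: pivot -12/247 → sign −
step 2: row/col 2 already zero → sign 0
signature = (0, 2, 1)

Answer: (0, 2, 1)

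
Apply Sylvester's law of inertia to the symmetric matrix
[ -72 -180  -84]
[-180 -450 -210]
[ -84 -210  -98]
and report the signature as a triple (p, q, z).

Answer: (0, 1, 2)

Derivation:
step 0: pivot -72 → sign −
step 1: row/col 1 already zero → sign 0
step 2: row/col 2 already zero → sign 0
signature = (0, 1, 2)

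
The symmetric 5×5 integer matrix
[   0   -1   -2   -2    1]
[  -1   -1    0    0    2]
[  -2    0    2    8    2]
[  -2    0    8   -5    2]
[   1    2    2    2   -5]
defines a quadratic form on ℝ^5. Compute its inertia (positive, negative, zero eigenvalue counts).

step 0: pivot -1 → sign −
step 1: pivot 1 → sign +
step 2: pivot -2 → sign −
step 3: pivot -1 → sign −
step 4: pivot -2 → sign −
signature = (1, 4, 0)

Answer: (1, 4, 0)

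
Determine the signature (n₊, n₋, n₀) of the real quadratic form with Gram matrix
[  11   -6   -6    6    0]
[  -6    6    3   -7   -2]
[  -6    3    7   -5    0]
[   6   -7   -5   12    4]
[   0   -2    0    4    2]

step 0: pivot 11 → sign +
step 1: pivot 30/11 → sign +
step 2: pivot 37/10 → sign +
step 3: pivot 271/111 → sign +
step 4: pivot -6/271 → sign −
signature = (4, 1, 0)

Answer: (4, 1, 0)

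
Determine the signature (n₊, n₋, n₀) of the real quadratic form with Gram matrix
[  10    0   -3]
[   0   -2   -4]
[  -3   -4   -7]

step 0: pivot 10 → sign +
step 1: pivot -2 → sign −
step 2: pivot 1/10 → sign +
signature = (2, 1, 0)

Answer: (2, 1, 0)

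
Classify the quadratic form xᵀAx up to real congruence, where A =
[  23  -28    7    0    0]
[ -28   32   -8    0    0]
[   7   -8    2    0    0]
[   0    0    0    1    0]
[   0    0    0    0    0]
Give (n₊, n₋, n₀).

step 0: pivot 23 → sign +
step 1: pivot -48/23 → sign −
step 2: pivot 1 → sign +
step 3: row/col 3 already zero → sign 0
step 4: row/col 4 already zero → sign 0
signature = (2, 1, 2)

Answer: (2, 1, 2)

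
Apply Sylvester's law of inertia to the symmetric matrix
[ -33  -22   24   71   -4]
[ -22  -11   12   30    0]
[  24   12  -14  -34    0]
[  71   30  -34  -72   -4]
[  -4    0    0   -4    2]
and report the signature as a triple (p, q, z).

Answer: (3, 2, 0)

Derivation:
step 0: pivot -33 → sign −
step 1: pivot 11/3 → sign +
step 2: pivot -10/11 → sign −
step 3: pivot 3/5 → sign +
step 4: pivot 6/11 → sign +
signature = (3, 2, 0)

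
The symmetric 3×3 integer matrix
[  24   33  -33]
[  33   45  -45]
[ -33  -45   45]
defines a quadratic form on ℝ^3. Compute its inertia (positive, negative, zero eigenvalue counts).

Answer: (1, 1, 1)

Derivation:
step 0: pivot 24 → sign +
step 1: pivot -3/8 → sign −
step 2: row/col 2 already zero → sign 0
signature = (1, 1, 1)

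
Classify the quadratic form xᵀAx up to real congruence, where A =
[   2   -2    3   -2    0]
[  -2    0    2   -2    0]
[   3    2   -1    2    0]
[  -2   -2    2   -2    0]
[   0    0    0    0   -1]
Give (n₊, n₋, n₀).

step 0: pivot 2 → sign +
step 1: pivot -2 → sign −
step 2: pivot 7 → sign +
step 3: pivot 3/7 → sign +
step 4: pivot -1 → sign −
signature = (3, 2, 0)

Answer: (3, 2, 0)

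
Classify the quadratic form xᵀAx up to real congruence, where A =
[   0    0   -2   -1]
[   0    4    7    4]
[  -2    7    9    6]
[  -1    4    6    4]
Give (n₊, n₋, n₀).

step 0: pivot 4 → sign +
step 1: pivot -13/4 → sign −
step 2: pivot 16/13 → sign +
step 3: pivot 3/16 → sign +
signature = (3, 1, 0)

Answer: (3, 1, 0)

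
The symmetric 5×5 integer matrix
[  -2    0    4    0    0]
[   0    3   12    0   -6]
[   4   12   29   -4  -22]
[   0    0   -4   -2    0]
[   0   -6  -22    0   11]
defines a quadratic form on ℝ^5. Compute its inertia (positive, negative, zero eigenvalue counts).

Answer: (2, 3, 0)

Derivation:
step 0: pivot -2 → sign −
step 1: pivot 3 → sign +
step 2: pivot -11 → sign −
step 3: pivot -6/11 → sign −
step 4: pivot 1/3 → sign +
signature = (2, 3, 0)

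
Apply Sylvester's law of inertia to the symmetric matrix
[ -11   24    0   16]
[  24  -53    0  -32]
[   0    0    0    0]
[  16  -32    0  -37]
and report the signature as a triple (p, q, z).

Answer: (0, 3, 1)

Derivation:
step 0: pivot -11 → sign −
step 1: pivot -7/11 → sign −
step 2: pivot -3/7 → sign −
step 3: row/col 3 already zero → sign 0
signature = (0, 3, 1)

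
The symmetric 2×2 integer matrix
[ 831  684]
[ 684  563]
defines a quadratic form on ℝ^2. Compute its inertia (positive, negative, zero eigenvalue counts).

Answer: (1, 1, 0)

Derivation:
step 0: pivot 831 → sign +
step 1: pivot -1/277 → sign −
signature = (1, 1, 0)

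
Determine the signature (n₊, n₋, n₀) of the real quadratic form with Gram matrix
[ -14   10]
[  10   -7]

step 0: pivot -14 → sign −
step 1: pivot 1/7 → sign +
signature = (1, 1, 0)

Answer: (1, 1, 0)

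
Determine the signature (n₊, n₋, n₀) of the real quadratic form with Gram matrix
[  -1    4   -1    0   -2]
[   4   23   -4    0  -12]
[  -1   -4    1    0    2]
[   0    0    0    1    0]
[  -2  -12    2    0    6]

Answer: (3, 2, 0)

Derivation:
step 0: pivot -1 → sign −
step 1: pivot 39 → sign +
step 2: pivot 14/39 → sign +
step 3: pivot 1 → sign +
step 4: pivot -2/7 → sign −
signature = (3, 2, 0)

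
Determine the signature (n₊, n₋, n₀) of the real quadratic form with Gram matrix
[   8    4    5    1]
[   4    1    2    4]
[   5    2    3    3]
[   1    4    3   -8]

step 0: pivot 8 → sign +
step 1: pivot -1 → sign −
step 2: pivot 1/8 → sign +
step 3: pivot 1 → sign +
signature = (3, 1, 0)

Answer: (3, 1, 0)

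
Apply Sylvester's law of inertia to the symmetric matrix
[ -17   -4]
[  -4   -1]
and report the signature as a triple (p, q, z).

Answer: (0, 2, 0)

Derivation:
step 0: pivot -17 → sign −
step 1: pivot -1/17 → sign −
signature = (0, 2, 0)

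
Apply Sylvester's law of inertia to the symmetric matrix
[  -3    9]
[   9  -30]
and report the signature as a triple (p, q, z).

Answer: (0, 2, 0)

Derivation:
step 0: pivot -3 → sign −
step 1: pivot -3 → sign −
signature = (0, 2, 0)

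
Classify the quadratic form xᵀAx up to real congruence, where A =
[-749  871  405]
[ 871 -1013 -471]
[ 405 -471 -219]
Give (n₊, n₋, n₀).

Answer: (0, 2, 1)

Derivation:
step 0: pivot -749 → sign −
step 1: pivot -96/749 → sign −
step 2: row/col 2 already zero → sign 0
signature = (0, 2, 1)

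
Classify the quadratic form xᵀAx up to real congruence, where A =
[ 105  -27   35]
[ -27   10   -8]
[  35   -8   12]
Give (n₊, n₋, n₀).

step 0: pivot 105 → sign +
step 1: pivot 107/35 → sign +
step 2: pivot 2/321 → sign +
signature = (3, 0, 0)

Answer: (3, 0, 0)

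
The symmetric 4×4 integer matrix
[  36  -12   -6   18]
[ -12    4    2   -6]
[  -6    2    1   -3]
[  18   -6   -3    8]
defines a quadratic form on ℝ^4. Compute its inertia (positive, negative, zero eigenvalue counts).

step 0: pivot 36 → sign +
step 1: pivot -1 → sign −
step 2: row/col 2 already zero → sign 0
step 3: row/col 3 already zero → sign 0
signature = (1, 1, 2)

Answer: (1, 1, 2)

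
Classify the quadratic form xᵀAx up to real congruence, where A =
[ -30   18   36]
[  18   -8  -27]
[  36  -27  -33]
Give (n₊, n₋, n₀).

step 0: pivot -30 → sign −
step 1: pivot 14/5 → sign +
step 2: pivot -3/14 → sign −
signature = (1, 2, 0)

Answer: (1, 2, 0)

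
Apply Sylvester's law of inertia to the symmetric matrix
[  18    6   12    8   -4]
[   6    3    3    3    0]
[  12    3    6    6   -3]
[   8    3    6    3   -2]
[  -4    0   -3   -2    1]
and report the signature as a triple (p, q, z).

Answer: (2, 3, 0)

Derivation:
step 0: pivot 18 → sign +
step 1: pivot 1 → sign +
step 2: pivot -3 → sign −
step 3: pivot -1/3 → sign −
step 4: pivot -1 → sign −
signature = (2, 3, 0)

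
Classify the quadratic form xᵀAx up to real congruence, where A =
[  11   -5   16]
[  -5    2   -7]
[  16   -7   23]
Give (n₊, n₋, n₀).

Answer: (1, 1, 1)

Derivation:
step 0: pivot 11 → sign +
step 1: pivot -3/11 → sign −
step 2: row/col 2 already zero → sign 0
signature = (1, 1, 1)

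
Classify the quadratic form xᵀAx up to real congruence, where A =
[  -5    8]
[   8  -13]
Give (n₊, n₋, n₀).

step 0: pivot -5 → sign −
step 1: pivot -1/5 → sign −
signature = (0, 2, 0)

Answer: (0, 2, 0)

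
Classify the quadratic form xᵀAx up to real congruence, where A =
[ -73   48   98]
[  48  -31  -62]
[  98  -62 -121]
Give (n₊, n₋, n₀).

Answer: (1, 2, 0)

Derivation:
step 0: pivot -73 → sign −
step 1: pivot 41/73 → sign +
step 2: pivot -1/41 → sign −
signature = (1, 2, 0)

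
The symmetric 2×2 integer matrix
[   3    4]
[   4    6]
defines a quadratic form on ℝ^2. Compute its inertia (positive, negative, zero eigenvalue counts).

Answer: (2, 0, 0)

Derivation:
step 0: pivot 3 → sign +
step 1: pivot 2/3 → sign +
signature = (2, 0, 0)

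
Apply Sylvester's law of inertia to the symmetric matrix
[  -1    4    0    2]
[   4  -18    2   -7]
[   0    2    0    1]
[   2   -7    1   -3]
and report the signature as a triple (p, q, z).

step 0: pivot -1 → sign −
step 1: pivot -2 → sign −
step 2: pivot 2 → sign +
step 3: pivot -1/2 → sign −
signature = (1, 3, 0)

Answer: (1, 3, 0)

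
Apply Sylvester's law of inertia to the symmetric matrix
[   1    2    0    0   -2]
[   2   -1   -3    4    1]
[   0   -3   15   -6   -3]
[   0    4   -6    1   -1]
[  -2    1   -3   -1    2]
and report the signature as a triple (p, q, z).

Answer: (3, 1, 1)

Derivation:
step 0: pivot 1 → sign +
step 1: pivot -5 → sign −
step 2: pivot 84/5 → sign +
step 3: pivot 6/7 → sign +
step 4: row/col 4 already zero → sign 0
signature = (3, 1, 1)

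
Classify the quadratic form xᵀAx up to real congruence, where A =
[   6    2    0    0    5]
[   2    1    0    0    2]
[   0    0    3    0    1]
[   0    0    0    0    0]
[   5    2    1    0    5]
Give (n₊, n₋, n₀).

Answer: (4, 0, 1)

Derivation:
step 0: pivot 6 → sign +
step 1: pivot 1/3 → sign +
step 2: pivot 3 → sign +
step 3: pivot 1/6 → sign +
step 4: row/col 4 already zero → sign 0
signature = (4, 0, 1)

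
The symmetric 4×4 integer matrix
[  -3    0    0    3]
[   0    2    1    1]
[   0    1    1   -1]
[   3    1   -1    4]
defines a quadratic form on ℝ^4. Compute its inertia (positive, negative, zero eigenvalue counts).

step 0: pivot -3 → sign −
step 1: pivot 2 → sign +
step 2: pivot 1/2 → sign +
step 3: pivot 2 → sign +
signature = (3, 1, 0)

Answer: (3, 1, 0)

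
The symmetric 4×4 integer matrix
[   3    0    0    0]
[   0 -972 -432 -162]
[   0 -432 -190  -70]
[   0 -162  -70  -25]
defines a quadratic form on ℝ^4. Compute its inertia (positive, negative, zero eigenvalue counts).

Answer: (2, 1, 1)

Derivation:
step 0: pivot 3 → sign +
step 1: pivot -972 → sign −
step 2: pivot 2 → sign +
step 3: row/col 3 already zero → sign 0
signature = (2, 1, 1)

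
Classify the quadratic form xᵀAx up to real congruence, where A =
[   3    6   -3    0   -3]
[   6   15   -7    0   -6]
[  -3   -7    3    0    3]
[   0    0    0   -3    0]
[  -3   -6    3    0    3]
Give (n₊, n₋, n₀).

Answer: (2, 2, 1)

Derivation:
step 0: pivot 3 → sign +
step 1: pivot 3 → sign +
step 2: pivot -1/3 → sign −
step 3: pivot -3 → sign −
step 4: row/col 4 already zero → sign 0
signature = (2, 2, 1)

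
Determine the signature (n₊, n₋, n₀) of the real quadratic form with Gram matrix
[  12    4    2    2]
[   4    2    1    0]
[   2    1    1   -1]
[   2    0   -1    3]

Answer: (3, 0, 1)

Derivation:
step 0: pivot 12 → sign +
step 1: pivot 2/3 → sign +
step 2: pivot 1/2 → sign +
step 3: row/col 3 already zero → sign 0
signature = (3, 0, 1)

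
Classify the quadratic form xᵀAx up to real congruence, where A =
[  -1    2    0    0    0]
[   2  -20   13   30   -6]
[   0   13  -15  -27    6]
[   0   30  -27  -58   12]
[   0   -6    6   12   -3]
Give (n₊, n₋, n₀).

Answer: (0, 5, 0)

Derivation:
step 0: pivot -1 → sign −
step 1: pivot -16 → sign −
step 2: pivot -71/16 → sign −
step 3: pivot -14/71 → sign −
step 4: pivot -3/7 → sign −
signature = (0, 5, 0)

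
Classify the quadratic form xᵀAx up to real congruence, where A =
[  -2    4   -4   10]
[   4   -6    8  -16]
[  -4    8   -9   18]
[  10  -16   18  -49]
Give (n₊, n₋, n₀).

step 0: pivot -2 → sign −
step 1: pivot 2 → sign +
step 2: pivot -1 → sign −
step 3: pivot -3 → sign −
signature = (1, 3, 0)

Answer: (1, 3, 0)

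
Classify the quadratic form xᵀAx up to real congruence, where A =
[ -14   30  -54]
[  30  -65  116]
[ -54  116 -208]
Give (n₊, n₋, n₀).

step 0: pivot -14 → sign −
step 1: pivot -5/7 → sign −
step 2: pivot 2/5 → sign +
signature = (1, 2, 0)

Answer: (1, 2, 0)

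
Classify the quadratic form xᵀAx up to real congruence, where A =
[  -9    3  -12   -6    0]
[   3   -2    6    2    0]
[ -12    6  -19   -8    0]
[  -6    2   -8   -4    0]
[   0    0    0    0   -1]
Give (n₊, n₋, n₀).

step 0: pivot -9 → sign −
step 1: pivot -1 → sign −
step 2: pivot 1 → sign +
step 3: pivot -1 → sign −
step 4: row/col 4 already zero → sign 0
signature = (1, 3, 1)

Answer: (1, 3, 1)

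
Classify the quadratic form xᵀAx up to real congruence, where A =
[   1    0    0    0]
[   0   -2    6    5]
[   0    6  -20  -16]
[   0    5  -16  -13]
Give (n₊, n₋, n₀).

step 0: pivot 1 → sign +
step 1: pivot -2 → sign −
step 2: pivot -2 → sign −
step 3: row/col 3 already zero → sign 0
signature = (1, 2, 1)

Answer: (1, 2, 1)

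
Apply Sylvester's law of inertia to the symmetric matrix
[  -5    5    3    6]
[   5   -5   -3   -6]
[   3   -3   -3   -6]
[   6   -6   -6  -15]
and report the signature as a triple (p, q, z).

Answer: (0, 3, 1)

Derivation:
step 0: pivot -5 → sign −
step 1: pivot -6/5 → sign −
step 2: pivot -3 → sign −
step 3: row/col 3 already zero → sign 0
signature = (0, 3, 1)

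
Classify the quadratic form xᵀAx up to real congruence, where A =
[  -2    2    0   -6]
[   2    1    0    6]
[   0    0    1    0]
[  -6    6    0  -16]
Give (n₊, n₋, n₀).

Answer: (3, 1, 0)

Derivation:
step 0: pivot -2 → sign −
step 1: pivot 3 → sign +
step 2: pivot 1 → sign +
step 3: pivot 2 → sign +
signature = (3, 1, 0)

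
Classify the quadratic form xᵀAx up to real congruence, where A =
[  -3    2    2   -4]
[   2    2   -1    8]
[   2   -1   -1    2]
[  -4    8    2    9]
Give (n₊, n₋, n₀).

step 0: pivot -3 → sign −
step 1: pivot 10/3 → sign +
step 2: pivot 3/10 → sign +
step 3: pivot 1 → sign +
signature = (3, 1, 0)

Answer: (3, 1, 0)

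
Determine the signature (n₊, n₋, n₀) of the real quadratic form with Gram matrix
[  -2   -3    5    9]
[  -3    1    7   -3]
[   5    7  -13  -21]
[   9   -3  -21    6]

Answer: (1, 3, 0)

Derivation:
step 0: pivot -2 → sign −
step 1: pivot 11/2 → sign +
step 2: pivot -6/11 → sign −
step 3: pivot -3 → sign −
signature = (1, 3, 0)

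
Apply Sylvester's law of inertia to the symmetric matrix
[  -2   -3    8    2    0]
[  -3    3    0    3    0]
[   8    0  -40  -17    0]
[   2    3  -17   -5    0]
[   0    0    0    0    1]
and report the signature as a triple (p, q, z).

step 0: pivot -2 → sign −
step 1: pivot 15/2 → sign +
step 2: pivot -136/5 → sign −
step 3: pivot -3/136 → sign −
step 4: pivot 1 → sign +
signature = (2, 3, 0)

Answer: (2, 3, 0)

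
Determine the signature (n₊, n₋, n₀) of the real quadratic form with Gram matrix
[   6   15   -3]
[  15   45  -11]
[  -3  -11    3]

Answer: (2, 1, 0)

Derivation:
step 0: pivot 6 → sign +
step 1: pivot 15/2 → sign +
step 2: pivot -2/15 → sign −
signature = (2, 1, 0)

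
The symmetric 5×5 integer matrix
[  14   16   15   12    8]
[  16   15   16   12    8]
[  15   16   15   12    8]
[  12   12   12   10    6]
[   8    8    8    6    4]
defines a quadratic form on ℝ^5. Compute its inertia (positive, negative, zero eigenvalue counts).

Answer: (2, 3, 0)

Derivation:
step 0: pivot 14 → sign +
step 1: pivot -23/7 → sign −
step 2: pivot -31/46 → sign −
step 3: pivot 22/31 → sign +
step 4: pivot -2/11 → sign −
signature = (2, 3, 0)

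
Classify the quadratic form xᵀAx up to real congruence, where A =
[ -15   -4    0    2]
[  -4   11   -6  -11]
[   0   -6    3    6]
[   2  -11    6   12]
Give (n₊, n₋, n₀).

Answer: (2, 2, 0)

Derivation:
step 0: pivot -15 → sign −
step 1: pivot 181/15 → sign +
step 2: pivot 3/181 → sign +
step 3: pivot -3 → sign −
signature = (2, 2, 0)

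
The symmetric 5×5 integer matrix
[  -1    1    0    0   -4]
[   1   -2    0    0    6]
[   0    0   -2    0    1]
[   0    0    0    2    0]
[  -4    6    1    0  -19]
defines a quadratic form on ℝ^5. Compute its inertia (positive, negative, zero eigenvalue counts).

Answer: (2, 3, 0)

Derivation:
step 0: pivot -1 → sign −
step 1: pivot -1 → sign −
step 2: pivot -2 → sign −
step 3: pivot 2 → sign +
step 4: pivot 3/2 → sign +
signature = (2, 3, 0)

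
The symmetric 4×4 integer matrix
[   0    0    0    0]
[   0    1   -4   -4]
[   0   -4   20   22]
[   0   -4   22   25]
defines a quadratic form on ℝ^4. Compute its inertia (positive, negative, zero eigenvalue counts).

Answer: (2, 0, 2)

Derivation:
step 0: pivot 1 → sign +
step 1: pivot 4 → sign +
step 2: row/col 2 already zero → sign 0
step 3: row/col 3 already zero → sign 0
signature = (2, 0, 2)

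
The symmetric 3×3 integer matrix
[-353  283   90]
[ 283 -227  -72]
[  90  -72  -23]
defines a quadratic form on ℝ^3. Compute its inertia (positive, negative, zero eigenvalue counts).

Answer: (1, 2, 0)

Derivation:
step 0: pivot -353 → sign −
step 1: pivot -42/353 → sign −
step 2: pivot 1/7 → sign +
signature = (1, 2, 0)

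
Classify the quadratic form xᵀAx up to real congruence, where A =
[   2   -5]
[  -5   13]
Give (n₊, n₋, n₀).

Answer: (2, 0, 0)

Derivation:
step 0: pivot 2 → sign +
step 1: pivot 1/2 → sign +
signature = (2, 0, 0)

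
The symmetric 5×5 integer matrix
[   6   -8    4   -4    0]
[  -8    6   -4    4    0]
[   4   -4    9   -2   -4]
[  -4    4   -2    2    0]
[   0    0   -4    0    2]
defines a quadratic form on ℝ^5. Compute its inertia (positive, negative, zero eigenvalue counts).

Answer: (2, 3, 0)

Derivation:
step 0: pivot 6 → sign +
step 1: pivot -14/3 → sign −
step 2: pivot 47/7 → sign +
step 3: pivot -14/47 → sign −
step 4: pivot -2/7 → sign −
signature = (2, 3, 0)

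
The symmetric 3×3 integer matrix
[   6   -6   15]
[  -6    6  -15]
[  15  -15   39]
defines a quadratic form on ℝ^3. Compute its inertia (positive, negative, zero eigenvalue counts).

step 0: pivot 6 → sign +
step 1: pivot 3/2 → sign +
step 2: row/col 2 already zero → sign 0
signature = (2, 0, 1)

Answer: (2, 0, 1)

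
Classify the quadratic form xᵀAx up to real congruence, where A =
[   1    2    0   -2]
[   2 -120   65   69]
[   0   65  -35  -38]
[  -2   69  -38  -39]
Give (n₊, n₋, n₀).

step 0: pivot 1 → sign +
step 1: pivot -124 → sign −
step 2: pivot -115/124 → sign −
step 3: pivot 6/115 → sign +
signature = (2, 2, 0)

Answer: (2, 2, 0)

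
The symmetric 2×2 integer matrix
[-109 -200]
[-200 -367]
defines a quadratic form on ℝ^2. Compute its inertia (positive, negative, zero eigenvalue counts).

Answer: (0, 2, 0)

Derivation:
step 0: pivot -109 → sign −
step 1: pivot -3/109 → sign −
signature = (0, 2, 0)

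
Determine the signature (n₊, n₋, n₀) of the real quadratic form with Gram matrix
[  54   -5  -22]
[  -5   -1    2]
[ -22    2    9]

step 0: pivot 54 → sign +
step 1: pivot -79/54 → sign −
step 2: pivot 3/79 → sign +
signature = (2, 1, 0)

Answer: (2, 1, 0)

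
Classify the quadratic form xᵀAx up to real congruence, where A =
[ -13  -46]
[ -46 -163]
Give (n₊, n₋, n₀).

step 0: pivot -13 → sign −
step 1: pivot -3/13 → sign −
signature = (0, 2, 0)

Answer: (0, 2, 0)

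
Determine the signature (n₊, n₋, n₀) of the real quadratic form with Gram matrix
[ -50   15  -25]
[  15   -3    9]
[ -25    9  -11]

step 0: pivot -50 → sign −
step 1: pivot 3/2 → sign +
step 2: row/col 2 already zero → sign 0
signature = (1, 1, 1)

Answer: (1, 1, 1)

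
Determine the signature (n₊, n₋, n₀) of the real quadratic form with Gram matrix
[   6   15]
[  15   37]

step 0: pivot 6 → sign +
step 1: pivot -1/2 → sign −
signature = (1, 1, 0)

Answer: (1, 1, 0)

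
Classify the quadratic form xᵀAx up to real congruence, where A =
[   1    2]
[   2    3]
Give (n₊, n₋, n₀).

step 0: pivot 1 → sign +
step 1: pivot -1 → sign −
signature = (1, 1, 0)

Answer: (1, 1, 0)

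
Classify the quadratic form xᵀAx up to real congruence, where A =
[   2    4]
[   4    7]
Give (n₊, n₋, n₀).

Answer: (1, 1, 0)

Derivation:
step 0: pivot 2 → sign +
step 1: pivot -1 → sign −
signature = (1, 1, 0)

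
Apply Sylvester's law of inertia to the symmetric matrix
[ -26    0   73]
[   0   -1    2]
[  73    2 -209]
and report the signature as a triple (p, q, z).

step 0: pivot -26 → sign −
step 1: pivot -1 → sign −
step 2: pivot -1/26 → sign −
signature = (0, 3, 0)

Answer: (0, 3, 0)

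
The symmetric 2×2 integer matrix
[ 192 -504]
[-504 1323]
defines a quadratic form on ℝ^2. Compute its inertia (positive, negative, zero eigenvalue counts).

step 0: pivot 192 → sign +
step 1: row/col 1 already zero → sign 0
signature = (1, 0, 1)

Answer: (1, 0, 1)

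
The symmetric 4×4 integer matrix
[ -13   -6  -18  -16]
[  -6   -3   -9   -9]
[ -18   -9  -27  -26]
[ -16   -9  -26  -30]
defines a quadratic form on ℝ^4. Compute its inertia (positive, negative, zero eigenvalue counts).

Answer: (1, 3, 0)

Derivation:
step 0: pivot -13 → sign −
step 1: pivot -3/13 → sign −
step 2: pivot 1 → sign +
step 3: pivot -1 → sign −
signature = (1, 3, 0)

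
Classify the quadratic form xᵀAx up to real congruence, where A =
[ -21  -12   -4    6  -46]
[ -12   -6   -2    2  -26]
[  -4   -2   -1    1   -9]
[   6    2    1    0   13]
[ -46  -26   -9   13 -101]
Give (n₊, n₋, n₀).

step 0: pivot -21 → sign −
step 1: pivot 6/7 → sign +
step 2: pivot -1/3 → sign −
step 3: pivot -1/3 → sign −
step 4: row/col 4 already zero → sign 0
signature = (1, 3, 1)

Answer: (1, 3, 1)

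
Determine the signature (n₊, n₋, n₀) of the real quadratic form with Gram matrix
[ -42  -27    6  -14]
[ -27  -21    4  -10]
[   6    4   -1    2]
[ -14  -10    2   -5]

Answer: (0, 4, 0)

Derivation:
step 0: pivot -42 → sign −
step 1: pivot -51/14 → sign −
step 2: pivot -7/51 → sign −
step 3: pivot -1/21 → sign −
signature = (0, 4, 0)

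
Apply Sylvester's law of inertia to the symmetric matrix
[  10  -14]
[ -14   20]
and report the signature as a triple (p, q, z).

Answer: (2, 0, 0)

Derivation:
step 0: pivot 10 → sign +
step 1: pivot 2/5 → sign +
signature = (2, 0, 0)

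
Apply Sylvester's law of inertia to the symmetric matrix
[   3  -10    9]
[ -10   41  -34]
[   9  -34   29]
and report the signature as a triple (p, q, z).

Answer: (2, 1, 0)

Derivation:
step 0: pivot 3 → sign +
step 1: pivot 23/3 → sign +
step 2: pivot -2/23 → sign −
signature = (2, 1, 0)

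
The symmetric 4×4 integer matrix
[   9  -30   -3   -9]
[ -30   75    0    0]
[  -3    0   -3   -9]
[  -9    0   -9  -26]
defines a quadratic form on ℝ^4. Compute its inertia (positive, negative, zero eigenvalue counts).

Answer: (2, 1, 1)

Derivation:
step 0: pivot 9 → sign +
step 1: pivot -25 → sign −
step 2: pivot 1 → sign +
step 3: row/col 3 already zero → sign 0
signature = (2, 1, 1)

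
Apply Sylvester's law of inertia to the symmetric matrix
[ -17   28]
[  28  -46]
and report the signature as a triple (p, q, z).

step 0: pivot -17 → sign −
step 1: pivot 2/17 → sign +
signature = (1, 1, 0)

Answer: (1, 1, 0)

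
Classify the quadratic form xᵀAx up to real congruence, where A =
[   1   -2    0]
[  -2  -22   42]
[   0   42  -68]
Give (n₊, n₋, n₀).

step 0: pivot 1 → sign +
step 1: pivot -26 → sign −
step 2: pivot -2/13 → sign −
signature = (1, 2, 0)

Answer: (1, 2, 0)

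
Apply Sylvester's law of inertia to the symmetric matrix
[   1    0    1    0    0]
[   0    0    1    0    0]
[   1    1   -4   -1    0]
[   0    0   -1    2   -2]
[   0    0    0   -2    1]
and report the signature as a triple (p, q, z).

Answer: (3, 2, 0)

Derivation:
step 0: pivot 1 → sign +
step 1: pivot -5 → sign −
step 2: pivot 1/5 → sign +
step 3: pivot 2 → sign +
step 4: pivot -1 → sign −
signature = (3, 2, 0)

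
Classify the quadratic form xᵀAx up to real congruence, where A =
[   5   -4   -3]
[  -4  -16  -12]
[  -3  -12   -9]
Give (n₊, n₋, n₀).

Answer: (1, 1, 1)

Derivation:
step 0: pivot 5 → sign +
step 1: pivot -96/5 → sign −
step 2: row/col 2 already zero → sign 0
signature = (1, 1, 1)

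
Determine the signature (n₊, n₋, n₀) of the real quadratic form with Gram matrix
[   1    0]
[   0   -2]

Answer: (1, 1, 0)

Derivation:
step 0: pivot 1 → sign +
step 1: pivot -2 → sign −
signature = (1, 1, 0)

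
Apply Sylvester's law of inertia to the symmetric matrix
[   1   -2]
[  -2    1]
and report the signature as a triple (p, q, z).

step 0: pivot 1 → sign +
step 1: pivot -3 → sign −
signature = (1, 1, 0)

Answer: (1, 1, 0)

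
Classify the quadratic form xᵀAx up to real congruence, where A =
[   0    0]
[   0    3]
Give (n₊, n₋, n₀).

Answer: (1, 0, 1)

Derivation:
step 0: pivot 3 → sign +
step 1: row/col 1 already zero → sign 0
signature = (1, 0, 1)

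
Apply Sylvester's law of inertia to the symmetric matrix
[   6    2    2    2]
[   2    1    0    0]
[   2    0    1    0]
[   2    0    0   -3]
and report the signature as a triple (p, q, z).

Answer: (2, 2, 0)

Derivation:
step 0: pivot 6 → sign +
step 1: pivot 1/3 → sign +
step 2: pivot -1 → sign −
step 3: pivot -1 → sign −
signature = (2, 2, 0)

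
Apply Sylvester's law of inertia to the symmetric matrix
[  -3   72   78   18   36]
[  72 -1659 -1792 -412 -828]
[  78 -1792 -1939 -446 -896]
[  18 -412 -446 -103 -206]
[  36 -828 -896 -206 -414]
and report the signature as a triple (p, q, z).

Answer: (2, 3, 0)

Derivation:
step 0: pivot -3 → sign −
step 1: pivot 69 → sign +
step 2: pivot -259/69 → sign −
step 3: pivot -109/259 → sign −
step 4: pivot 6/109 → sign +
signature = (2, 3, 0)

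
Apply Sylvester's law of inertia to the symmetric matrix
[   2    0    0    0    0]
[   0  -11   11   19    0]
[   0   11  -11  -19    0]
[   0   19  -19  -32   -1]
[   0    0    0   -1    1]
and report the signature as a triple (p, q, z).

Answer: (2, 2, 1)

Derivation:
step 0: pivot 2 → sign +
step 1: pivot -11 → sign −
step 2: pivot 9/11 → sign +
step 3: pivot -2/9 → sign −
step 4: row/col 4 already zero → sign 0
signature = (2, 2, 1)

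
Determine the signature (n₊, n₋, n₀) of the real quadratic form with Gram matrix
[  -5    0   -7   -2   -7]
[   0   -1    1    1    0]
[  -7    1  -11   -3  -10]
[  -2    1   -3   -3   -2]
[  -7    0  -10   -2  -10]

step 0: pivot -5 → sign −
step 1: pivot -1 → sign −
step 2: pivot -1/5 → sign −
step 3: pivot 2 → sign +
step 4: row/col 4 already zero → sign 0
signature = (1, 3, 1)

Answer: (1, 3, 1)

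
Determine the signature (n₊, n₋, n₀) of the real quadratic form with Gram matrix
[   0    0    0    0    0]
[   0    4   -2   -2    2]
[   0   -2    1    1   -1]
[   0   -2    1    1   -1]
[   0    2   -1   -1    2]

step 0: pivot 4 → sign +
step 1: pivot 1 → sign +
step 2: row/col 2 already zero → sign 0
step 3: row/col 3 already zero → sign 0
step 4: row/col 4 already zero → sign 0
signature = (2, 0, 3)

Answer: (2, 0, 3)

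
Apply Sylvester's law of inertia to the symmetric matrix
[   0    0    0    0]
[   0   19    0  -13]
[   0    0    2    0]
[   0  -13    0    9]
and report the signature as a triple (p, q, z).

Answer: (3, 0, 1)

Derivation:
step 0: pivot 19 → sign +
step 1: pivot 2 → sign +
step 2: pivot 2/19 → sign +
step 3: row/col 3 already zero → sign 0
signature = (3, 0, 1)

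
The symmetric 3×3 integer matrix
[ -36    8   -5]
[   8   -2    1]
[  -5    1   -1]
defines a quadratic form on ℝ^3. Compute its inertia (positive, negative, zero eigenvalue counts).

step 0: pivot -36 → sign −
step 1: pivot -2/9 → sign −
step 2: pivot -1/4 → sign −
signature = (0, 3, 0)

Answer: (0, 3, 0)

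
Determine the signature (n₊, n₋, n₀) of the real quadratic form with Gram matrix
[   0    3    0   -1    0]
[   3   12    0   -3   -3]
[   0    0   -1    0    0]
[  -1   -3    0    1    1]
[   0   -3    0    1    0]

step 0: pivot 12 → sign +
step 1: pivot -3/4 → sign −
step 2: pivot -1 → sign −
step 3: pivot 1/3 → sign +
step 4: row/col 4 already zero → sign 0
signature = (2, 2, 1)

Answer: (2, 2, 1)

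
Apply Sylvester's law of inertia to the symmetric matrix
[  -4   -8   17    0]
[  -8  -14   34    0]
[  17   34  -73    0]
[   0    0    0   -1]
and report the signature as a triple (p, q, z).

step 0: pivot -4 → sign −
step 1: pivot 2 → sign +
step 2: pivot -3/4 → sign −
step 3: pivot -1 → sign −
signature = (1, 3, 0)

Answer: (1, 3, 0)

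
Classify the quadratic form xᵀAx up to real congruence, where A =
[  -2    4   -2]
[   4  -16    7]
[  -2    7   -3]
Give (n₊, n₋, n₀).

Answer: (1, 2, 0)

Derivation:
step 0: pivot -2 → sign −
step 1: pivot -8 → sign −
step 2: pivot 1/8 → sign +
signature = (1, 2, 0)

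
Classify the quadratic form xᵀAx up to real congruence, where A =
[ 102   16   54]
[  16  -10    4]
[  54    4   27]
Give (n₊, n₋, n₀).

step 0: pivot 102 → sign +
step 1: pivot -638/51 → sign −
step 2: pivot 3/319 → sign +
signature = (2, 1, 0)

Answer: (2, 1, 0)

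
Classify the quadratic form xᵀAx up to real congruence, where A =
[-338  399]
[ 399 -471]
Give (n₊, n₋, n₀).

step 0: pivot -338 → sign −
step 1: pivot 3/338 → sign +
signature = (1, 1, 0)

Answer: (1, 1, 0)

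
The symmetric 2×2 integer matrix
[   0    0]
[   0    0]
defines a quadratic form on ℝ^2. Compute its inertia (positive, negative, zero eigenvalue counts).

Answer: (0, 0, 2)

Derivation:
step 0: row/col 0 already zero → sign 0
step 1: row/col 1 already zero → sign 0
signature = (0, 0, 2)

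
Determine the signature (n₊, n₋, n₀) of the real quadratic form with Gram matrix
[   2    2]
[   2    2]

Answer: (1, 0, 1)

Derivation:
step 0: pivot 2 → sign +
step 1: row/col 1 already zero → sign 0
signature = (1, 0, 1)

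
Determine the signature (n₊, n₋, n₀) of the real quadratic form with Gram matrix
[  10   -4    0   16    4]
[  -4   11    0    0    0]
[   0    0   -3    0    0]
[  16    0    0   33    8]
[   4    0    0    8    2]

Answer: (4, 1, 0)

Derivation:
step 0: pivot 10 → sign +
step 1: pivot 47/5 → sign +
step 2: pivot -3 → sign −
step 3: pivot 143/47 → sign +
step 4: pivot 6/143 → sign +
signature = (4, 1, 0)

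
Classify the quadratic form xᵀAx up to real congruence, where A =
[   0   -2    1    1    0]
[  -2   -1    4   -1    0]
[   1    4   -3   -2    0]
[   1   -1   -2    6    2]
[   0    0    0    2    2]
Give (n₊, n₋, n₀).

step 0: pivot -1 → sign −
step 1: pivot 4 → sign +
step 2: pivot 3/4 → sign +
step 3: pivot 4 → sign +
step 4: pivot 1 → sign +
signature = (4, 1, 0)

Answer: (4, 1, 0)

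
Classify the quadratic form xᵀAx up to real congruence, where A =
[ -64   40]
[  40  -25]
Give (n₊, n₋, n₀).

Answer: (0, 1, 1)

Derivation:
step 0: pivot -64 → sign −
step 1: row/col 1 already zero → sign 0
signature = (0, 1, 1)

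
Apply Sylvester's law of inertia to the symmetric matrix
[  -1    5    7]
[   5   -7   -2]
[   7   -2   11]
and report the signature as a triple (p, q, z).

step 0: pivot -1 → sign −
step 1: pivot 18 → sign +
step 2: pivot -1/2 → sign −
signature = (1, 2, 0)

Answer: (1, 2, 0)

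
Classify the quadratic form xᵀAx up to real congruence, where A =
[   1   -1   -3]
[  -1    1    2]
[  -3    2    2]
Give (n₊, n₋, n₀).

Answer: (2, 1, 0)

Derivation:
step 0: pivot 1 → sign +
step 1: pivot -7 → sign −
step 2: pivot 1/7 → sign +
signature = (2, 1, 0)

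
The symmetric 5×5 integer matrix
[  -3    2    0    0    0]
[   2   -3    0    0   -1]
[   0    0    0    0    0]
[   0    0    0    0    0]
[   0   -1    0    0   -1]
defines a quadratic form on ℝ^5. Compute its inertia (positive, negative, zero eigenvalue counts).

Answer: (0, 3, 2)

Derivation:
step 0: pivot -3 → sign −
step 1: pivot -5/3 → sign −
step 2: pivot -2/5 → sign −
step 3: row/col 3 already zero → sign 0
step 4: row/col 4 already zero → sign 0
signature = (0, 3, 2)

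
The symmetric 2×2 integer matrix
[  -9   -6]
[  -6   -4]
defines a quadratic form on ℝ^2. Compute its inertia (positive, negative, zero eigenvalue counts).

step 0: pivot -9 → sign −
step 1: row/col 1 already zero → sign 0
signature = (0, 1, 1)

Answer: (0, 1, 1)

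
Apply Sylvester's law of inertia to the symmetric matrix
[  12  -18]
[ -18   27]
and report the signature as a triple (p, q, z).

step 0: pivot 12 → sign +
step 1: row/col 1 already zero → sign 0
signature = (1, 0, 1)

Answer: (1, 0, 1)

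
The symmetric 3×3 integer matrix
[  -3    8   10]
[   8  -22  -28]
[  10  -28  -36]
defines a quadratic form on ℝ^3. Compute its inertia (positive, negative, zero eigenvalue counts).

Answer: (0, 2, 1)

Derivation:
step 0: pivot -3 → sign −
step 1: pivot -2/3 → sign −
step 2: row/col 2 already zero → sign 0
signature = (0, 2, 1)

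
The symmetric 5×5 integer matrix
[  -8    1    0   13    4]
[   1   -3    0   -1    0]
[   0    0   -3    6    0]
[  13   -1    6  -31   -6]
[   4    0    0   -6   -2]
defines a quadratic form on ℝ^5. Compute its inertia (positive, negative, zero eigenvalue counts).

step 0: pivot -8 → sign −
step 1: pivot -23/8 → sign −
step 2: pivot -3 → sign −
step 3: pivot 52/23 → sign +
step 4: pivot -1/13 → sign −
signature = (1, 4, 0)

Answer: (1, 4, 0)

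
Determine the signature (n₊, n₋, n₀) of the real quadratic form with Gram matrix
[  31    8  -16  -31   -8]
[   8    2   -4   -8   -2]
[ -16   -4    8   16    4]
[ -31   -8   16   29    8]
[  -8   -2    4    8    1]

Answer: (1, 3, 1)

Derivation:
step 0: pivot 31 → sign +
step 1: pivot -2/31 → sign −
step 2: pivot -2 → sign −
step 3: pivot -1 → sign −
step 4: row/col 4 already zero → sign 0
signature = (1, 3, 1)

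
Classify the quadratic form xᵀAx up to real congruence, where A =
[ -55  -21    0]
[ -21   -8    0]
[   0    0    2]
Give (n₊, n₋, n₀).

step 0: pivot -55 → sign −
step 1: pivot 1/55 → sign +
step 2: pivot 2 → sign +
signature = (2, 1, 0)

Answer: (2, 1, 0)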